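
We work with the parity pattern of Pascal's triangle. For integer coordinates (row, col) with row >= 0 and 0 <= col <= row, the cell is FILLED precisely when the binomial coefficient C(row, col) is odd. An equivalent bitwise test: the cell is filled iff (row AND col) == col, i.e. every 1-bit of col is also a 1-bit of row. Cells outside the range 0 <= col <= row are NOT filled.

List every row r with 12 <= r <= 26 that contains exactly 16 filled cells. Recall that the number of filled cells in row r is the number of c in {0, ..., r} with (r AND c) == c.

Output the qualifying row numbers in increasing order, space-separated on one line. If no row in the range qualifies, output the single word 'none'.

Answer: 15 23

Derivation:
Row r has 2^popcount(r) filled cells, so we need popcount(r) = log2(16) = 4.
Scan r = 12..26 and keep those with exactly 4 one-bits:
r=12=1100 popcount=2 -> skip
r=13=1101 popcount=3 -> skip
r=14=1110 popcount=3 -> skip
r=15=1111 popcount=4 -> KEEP
r=16=10000 popcount=1 -> skip
r=17=10001 popcount=2 -> skip
r=18=10010 popcount=2 -> skip
r=19=10011 popcount=3 -> skip
r=20=10100 popcount=2 -> skip
r=21=10101 popcount=3 -> skip
r=22=10110 popcount=3 -> skip
r=23=10111 popcount=4 -> KEEP
r=24=11000 popcount=2 -> skip
r=25=11001 popcount=3 -> skip
r=26=11010 popcount=3 -> skip
Kept rows: 15 23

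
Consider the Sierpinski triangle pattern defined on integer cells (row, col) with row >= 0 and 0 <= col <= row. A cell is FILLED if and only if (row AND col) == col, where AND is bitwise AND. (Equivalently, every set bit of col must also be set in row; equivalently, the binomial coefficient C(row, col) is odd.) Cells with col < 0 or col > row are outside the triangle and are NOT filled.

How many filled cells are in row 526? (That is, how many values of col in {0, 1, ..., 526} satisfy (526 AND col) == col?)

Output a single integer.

526 in binary = 1000001110
popcount(526) = number of 1-bits in 1000001110 = 4
A col c satisfies (526 AND c) == c iff every set bit of c is also set in 526; each of the 4 set bits of 526 can independently be on or off in c.
count = 2^4 = 16

Answer: 16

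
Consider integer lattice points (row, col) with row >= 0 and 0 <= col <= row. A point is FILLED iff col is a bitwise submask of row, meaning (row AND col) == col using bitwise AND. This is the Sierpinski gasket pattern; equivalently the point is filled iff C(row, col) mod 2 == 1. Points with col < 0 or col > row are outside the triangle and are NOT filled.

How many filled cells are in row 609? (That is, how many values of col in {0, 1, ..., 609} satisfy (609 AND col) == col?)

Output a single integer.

609 in binary = 1001100001
popcount(609) = number of 1-bits in 1001100001 = 4
A col c satisfies (609 AND c) == c iff every set bit of c is also set in 609; each of the 4 set bits of 609 can independently be on or off in c.
count = 2^4 = 16

Answer: 16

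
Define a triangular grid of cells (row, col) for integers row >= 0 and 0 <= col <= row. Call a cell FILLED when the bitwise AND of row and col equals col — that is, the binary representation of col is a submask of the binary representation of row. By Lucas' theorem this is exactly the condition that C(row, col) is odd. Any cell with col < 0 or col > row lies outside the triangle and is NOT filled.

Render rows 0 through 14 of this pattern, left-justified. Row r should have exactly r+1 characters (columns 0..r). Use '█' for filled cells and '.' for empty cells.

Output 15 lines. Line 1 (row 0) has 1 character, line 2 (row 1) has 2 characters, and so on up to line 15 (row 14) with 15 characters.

r0=0: █
r1=1: ██
r2=10: █.█
r3=11: ████
r4=100: █...█
r5=101: ██..██
r6=110: █.█.█.█
r7=111: ████████
r8=1000: █.......█
r9=1001: ██......██
r10=1010: █.█.....█.█
r11=1011: ████....████
r12=1100: █...█...█...█
r13=1101: ██..██..██..██
r14=1110: █.█.█.█.█.█.█.█

Answer: █
██
█.█
████
█...█
██..██
█.█.█.█
████████
█.......█
██......██
█.█.....█.█
████....████
█...█...█...█
██..██..██..██
█.█.█.█.█.█.█.█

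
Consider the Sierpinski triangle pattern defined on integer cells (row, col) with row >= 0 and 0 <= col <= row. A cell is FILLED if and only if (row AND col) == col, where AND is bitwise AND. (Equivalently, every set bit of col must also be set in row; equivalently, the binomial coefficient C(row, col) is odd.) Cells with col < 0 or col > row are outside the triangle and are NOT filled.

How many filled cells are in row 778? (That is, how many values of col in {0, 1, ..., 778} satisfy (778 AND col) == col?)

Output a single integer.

778 in binary = 1100001010
popcount(778) = number of 1-bits in 1100001010 = 4
A col c satisfies (778 AND c) == c iff every set bit of c is also set in 778; each of the 4 set bits of 778 can independently be on or off in c.
count = 2^4 = 16

Answer: 16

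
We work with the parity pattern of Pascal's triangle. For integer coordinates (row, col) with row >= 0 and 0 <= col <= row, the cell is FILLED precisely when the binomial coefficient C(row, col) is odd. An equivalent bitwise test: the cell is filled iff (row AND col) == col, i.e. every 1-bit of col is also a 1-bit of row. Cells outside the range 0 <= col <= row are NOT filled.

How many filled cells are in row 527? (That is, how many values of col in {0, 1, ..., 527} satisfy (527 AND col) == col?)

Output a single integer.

Answer: 32

Derivation:
527 in binary = 1000001111
popcount(527) = number of 1-bits in 1000001111 = 5
A col c satisfies (527 AND c) == c iff every set bit of c is also set in 527; each of the 5 set bits of 527 can independently be on or off in c.
count = 2^5 = 32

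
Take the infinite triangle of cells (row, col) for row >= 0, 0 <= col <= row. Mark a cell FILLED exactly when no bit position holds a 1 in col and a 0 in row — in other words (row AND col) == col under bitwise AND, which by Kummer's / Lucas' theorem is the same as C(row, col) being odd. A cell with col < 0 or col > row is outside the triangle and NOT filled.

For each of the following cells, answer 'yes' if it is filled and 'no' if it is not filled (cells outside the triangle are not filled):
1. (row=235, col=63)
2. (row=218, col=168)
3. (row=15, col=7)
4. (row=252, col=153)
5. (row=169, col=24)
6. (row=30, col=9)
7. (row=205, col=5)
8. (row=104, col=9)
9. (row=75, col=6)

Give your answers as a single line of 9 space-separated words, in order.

Answer: no no yes no no no yes no no

Derivation:
(235,63): row=0b11101011, col=0b111111, row AND col = 0b101011 = 43; 43 != 63 -> empty
(218,168): row=0b11011010, col=0b10101000, row AND col = 0b10001000 = 136; 136 != 168 -> empty
(15,7): row=0b1111, col=0b111, row AND col = 0b111 = 7; 7 == 7 -> filled
(252,153): row=0b11111100, col=0b10011001, row AND col = 0b10011000 = 152; 152 != 153 -> empty
(169,24): row=0b10101001, col=0b11000, row AND col = 0b1000 = 8; 8 != 24 -> empty
(30,9): row=0b11110, col=0b1001, row AND col = 0b1000 = 8; 8 != 9 -> empty
(205,5): row=0b11001101, col=0b101, row AND col = 0b101 = 5; 5 == 5 -> filled
(104,9): row=0b1101000, col=0b1001, row AND col = 0b1000 = 8; 8 != 9 -> empty
(75,6): row=0b1001011, col=0b110, row AND col = 0b10 = 2; 2 != 6 -> empty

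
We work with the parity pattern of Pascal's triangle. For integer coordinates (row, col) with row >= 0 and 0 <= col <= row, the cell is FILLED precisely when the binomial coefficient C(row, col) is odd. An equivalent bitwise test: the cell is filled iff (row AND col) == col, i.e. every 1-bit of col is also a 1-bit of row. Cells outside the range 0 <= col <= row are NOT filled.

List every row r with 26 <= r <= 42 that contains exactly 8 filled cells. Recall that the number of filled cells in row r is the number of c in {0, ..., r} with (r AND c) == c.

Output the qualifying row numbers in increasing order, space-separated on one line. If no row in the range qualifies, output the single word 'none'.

Row r has 2^popcount(r) filled cells, so we need popcount(r) = log2(8) = 3.
Scan r = 26..42 and keep those with exactly 3 one-bits:
r=26=11010 popcount=3 -> KEEP
r=27=11011 popcount=4 -> skip
r=28=11100 popcount=3 -> KEEP
r=29=11101 popcount=4 -> skip
r=30=11110 popcount=4 -> skip
r=31=11111 popcount=5 -> skip
r=32=100000 popcount=1 -> skip
r=33=100001 popcount=2 -> skip
r=34=100010 popcount=2 -> skip
r=35=100011 popcount=3 -> KEEP
r=36=100100 popcount=2 -> skip
r=37=100101 popcount=3 -> KEEP
r=38=100110 popcount=3 -> KEEP
r=39=100111 popcount=4 -> skip
r=40=101000 popcount=2 -> skip
r=41=101001 popcount=3 -> KEEP
r=42=101010 popcount=3 -> KEEP
Kept rows: 26 28 35 37 38 41 42

Answer: 26 28 35 37 38 41 42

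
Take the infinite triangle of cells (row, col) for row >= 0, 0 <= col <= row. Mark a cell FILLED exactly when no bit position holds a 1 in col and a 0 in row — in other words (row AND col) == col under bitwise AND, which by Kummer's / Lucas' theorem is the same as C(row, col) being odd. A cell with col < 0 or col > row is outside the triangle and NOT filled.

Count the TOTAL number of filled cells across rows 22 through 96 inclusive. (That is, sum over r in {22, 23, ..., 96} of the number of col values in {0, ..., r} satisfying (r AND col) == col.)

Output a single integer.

r22=10110 pc3: +8 =8
r23=10111 pc4: +16 =24
r24=11000 pc2: +4 =28
r25=11001 pc3: +8 =36
r26=11010 pc3: +8 =44
r27=11011 pc4: +16 =60
r28=11100 pc3: +8 =68
r29=11101 pc4: +16 =84
r30=11110 pc4: +16 =100
r31=11111 pc5: +32 =132
r32=100000 pc1: +2 =134
r33=100001 pc2: +4 =138
r34=100010 pc2: +4 =142
r35=100011 pc3: +8 =150
r36=100100 pc2: +4 =154
r37=100101 pc3: +8 =162
r38=100110 pc3: +8 =170
r39=100111 pc4: +16 =186
r40=101000 pc2: +4 =190
r41=101001 pc3: +8 =198
r42=101010 pc3: +8 =206
r43=101011 pc4: +16 =222
r44=101100 pc3: +8 =230
r45=101101 pc4: +16 =246
r46=101110 pc4: +16 =262
r47=101111 pc5: +32 =294
r48=110000 pc2: +4 =298
r49=110001 pc3: +8 =306
r50=110010 pc3: +8 =314
r51=110011 pc4: +16 =330
r52=110100 pc3: +8 =338
r53=110101 pc4: +16 =354
r54=110110 pc4: +16 =370
r55=110111 pc5: +32 =402
r56=111000 pc3: +8 =410
r57=111001 pc4: +16 =426
r58=111010 pc4: +16 =442
r59=111011 pc5: +32 =474
r60=111100 pc4: +16 =490
r61=111101 pc5: +32 =522
r62=111110 pc5: +32 =554
r63=111111 pc6: +64 =618
r64=1000000 pc1: +2 =620
r65=1000001 pc2: +4 =624
r66=1000010 pc2: +4 =628
r67=1000011 pc3: +8 =636
r68=1000100 pc2: +4 =640
r69=1000101 pc3: +8 =648
r70=1000110 pc3: +8 =656
r71=1000111 pc4: +16 =672
r72=1001000 pc2: +4 =676
r73=1001001 pc3: +8 =684
r74=1001010 pc3: +8 =692
r75=1001011 pc4: +16 =708
r76=1001100 pc3: +8 =716
r77=1001101 pc4: +16 =732
r78=1001110 pc4: +16 =748
r79=1001111 pc5: +32 =780
r80=1010000 pc2: +4 =784
r81=1010001 pc3: +8 =792
r82=1010010 pc3: +8 =800
r83=1010011 pc4: +16 =816
r84=1010100 pc3: +8 =824
r85=1010101 pc4: +16 =840
r86=1010110 pc4: +16 =856
r87=1010111 pc5: +32 =888
r88=1011000 pc3: +8 =896
r89=1011001 pc4: +16 =912
r90=1011010 pc4: +16 =928
r91=1011011 pc5: +32 =960
r92=1011100 pc4: +16 =976
r93=1011101 pc5: +32 =1008
r94=1011110 pc5: +32 =1040
r95=1011111 pc6: +64 =1104
r96=1100000 pc2: +4 =1108

Answer: 1108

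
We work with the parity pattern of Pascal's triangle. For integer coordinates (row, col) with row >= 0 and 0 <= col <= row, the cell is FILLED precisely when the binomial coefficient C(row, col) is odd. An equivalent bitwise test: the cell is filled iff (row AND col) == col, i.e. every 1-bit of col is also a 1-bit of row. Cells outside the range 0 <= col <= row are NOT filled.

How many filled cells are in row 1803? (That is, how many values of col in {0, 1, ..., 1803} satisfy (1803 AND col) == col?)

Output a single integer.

1803 in binary = 11100001011
popcount(1803) = number of 1-bits in 11100001011 = 6
A col c satisfies (1803 AND c) == c iff every set bit of c is also set in 1803; each of the 6 set bits of 1803 can independently be on or off in c.
count = 2^6 = 64

Answer: 64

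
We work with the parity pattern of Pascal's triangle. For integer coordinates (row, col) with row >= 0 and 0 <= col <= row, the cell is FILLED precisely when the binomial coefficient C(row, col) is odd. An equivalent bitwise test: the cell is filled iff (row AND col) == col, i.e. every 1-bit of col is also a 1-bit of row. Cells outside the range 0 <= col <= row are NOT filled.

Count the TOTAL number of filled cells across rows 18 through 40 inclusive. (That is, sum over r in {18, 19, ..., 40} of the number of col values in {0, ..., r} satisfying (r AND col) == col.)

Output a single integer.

r18=10010 pc2: +4 =4
r19=10011 pc3: +8 =12
r20=10100 pc2: +4 =16
r21=10101 pc3: +8 =24
r22=10110 pc3: +8 =32
r23=10111 pc4: +16 =48
r24=11000 pc2: +4 =52
r25=11001 pc3: +8 =60
r26=11010 pc3: +8 =68
r27=11011 pc4: +16 =84
r28=11100 pc3: +8 =92
r29=11101 pc4: +16 =108
r30=11110 pc4: +16 =124
r31=11111 pc5: +32 =156
r32=100000 pc1: +2 =158
r33=100001 pc2: +4 =162
r34=100010 pc2: +4 =166
r35=100011 pc3: +8 =174
r36=100100 pc2: +4 =178
r37=100101 pc3: +8 =186
r38=100110 pc3: +8 =194
r39=100111 pc4: +16 =210
r40=101000 pc2: +4 =214

Answer: 214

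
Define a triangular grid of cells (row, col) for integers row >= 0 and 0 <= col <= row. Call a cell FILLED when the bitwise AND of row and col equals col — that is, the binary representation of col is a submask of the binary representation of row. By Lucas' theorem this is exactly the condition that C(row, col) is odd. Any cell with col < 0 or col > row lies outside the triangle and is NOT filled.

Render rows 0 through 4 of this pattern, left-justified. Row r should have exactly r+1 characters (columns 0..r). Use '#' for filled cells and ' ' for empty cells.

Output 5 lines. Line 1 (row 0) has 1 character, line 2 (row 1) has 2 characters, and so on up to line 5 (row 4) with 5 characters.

r0=0: #
r1=1: ##
r2=10: # #
r3=11: ####
r4=100: #   #

Answer: #
##
# #
####
#   #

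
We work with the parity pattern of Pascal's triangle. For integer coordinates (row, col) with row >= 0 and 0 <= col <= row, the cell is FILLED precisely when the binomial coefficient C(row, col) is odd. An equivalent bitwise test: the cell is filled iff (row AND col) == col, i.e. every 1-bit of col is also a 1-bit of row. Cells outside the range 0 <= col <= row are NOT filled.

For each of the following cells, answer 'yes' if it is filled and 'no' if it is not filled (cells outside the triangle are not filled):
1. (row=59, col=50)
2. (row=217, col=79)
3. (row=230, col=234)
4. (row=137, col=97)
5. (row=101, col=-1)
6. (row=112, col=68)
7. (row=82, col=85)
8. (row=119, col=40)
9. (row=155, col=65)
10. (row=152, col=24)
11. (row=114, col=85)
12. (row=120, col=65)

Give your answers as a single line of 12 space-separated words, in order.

(59,50): row=0b111011, col=0b110010, row AND col = 0b110010 = 50; 50 == 50 -> filled
(217,79): row=0b11011001, col=0b1001111, row AND col = 0b1001001 = 73; 73 != 79 -> empty
(230,234): col outside [0, 230] -> not filled
(137,97): row=0b10001001, col=0b1100001, row AND col = 0b1 = 1; 1 != 97 -> empty
(101,-1): col outside [0, 101] -> not filled
(112,68): row=0b1110000, col=0b1000100, row AND col = 0b1000000 = 64; 64 != 68 -> empty
(82,85): col outside [0, 82] -> not filled
(119,40): row=0b1110111, col=0b101000, row AND col = 0b100000 = 32; 32 != 40 -> empty
(155,65): row=0b10011011, col=0b1000001, row AND col = 0b1 = 1; 1 != 65 -> empty
(152,24): row=0b10011000, col=0b11000, row AND col = 0b11000 = 24; 24 == 24 -> filled
(114,85): row=0b1110010, col=0b1010101, row AND col = 0b1010000 = 80; 80 != 85 -> empty
(120,65): row=0b1111000, col=0b1000001, row AND col = 0b1000000 = 64; 64 != 65 -> empty

Answer: yes no no no no no no no no yes no no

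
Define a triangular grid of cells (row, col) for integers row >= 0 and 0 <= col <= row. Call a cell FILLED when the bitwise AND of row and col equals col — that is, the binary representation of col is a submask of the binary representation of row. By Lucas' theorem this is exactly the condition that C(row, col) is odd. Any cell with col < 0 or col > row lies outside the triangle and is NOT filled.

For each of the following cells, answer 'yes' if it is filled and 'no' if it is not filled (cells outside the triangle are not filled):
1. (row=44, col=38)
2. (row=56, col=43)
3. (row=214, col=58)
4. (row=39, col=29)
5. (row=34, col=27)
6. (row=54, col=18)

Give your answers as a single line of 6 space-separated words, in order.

(44,38): row=0b101100, col=0b100110, row AND col = 0b100100 = 36; 36 != 38 -> empty
(56,43): row=0b111000, col=0b101011, row AND col = 0b101000 = 40; 40 != 43 -> empty
(214,58): row=0b11010110, col=0b111010, row AND col = 0b10010 = 18; 18 != 58 -> empty
(39,29): row=0b100111, col=0b11101, row AND col = 0b101 = 5; 5 != 29 -> empty
(34,27): row=0b100010, col=0b11011, row AND col = 0b10 = 2; 2 != 27 -> empty
(54,18): row=0b110110, col=0b10010, row AND col = 0b10010 = 18; 18 == 18 -> filled

Answer: no no no no no yes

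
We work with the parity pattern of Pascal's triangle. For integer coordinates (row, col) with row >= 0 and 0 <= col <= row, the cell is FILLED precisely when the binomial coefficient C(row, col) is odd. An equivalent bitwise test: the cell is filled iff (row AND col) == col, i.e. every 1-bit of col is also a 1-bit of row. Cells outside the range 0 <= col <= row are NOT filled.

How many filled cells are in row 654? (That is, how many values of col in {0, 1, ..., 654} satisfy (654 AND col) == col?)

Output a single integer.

Answer: 32

Derivation:
654 in binary = 1010001110
popcount(654) = number of 1-bits in 1010001110 = 5
A col c satisfies (654 AND c) == c iff every set bit of c is also set in 654; each of the 5 set bits of 654 can independently be on or off in c.
count = 2^5 = 32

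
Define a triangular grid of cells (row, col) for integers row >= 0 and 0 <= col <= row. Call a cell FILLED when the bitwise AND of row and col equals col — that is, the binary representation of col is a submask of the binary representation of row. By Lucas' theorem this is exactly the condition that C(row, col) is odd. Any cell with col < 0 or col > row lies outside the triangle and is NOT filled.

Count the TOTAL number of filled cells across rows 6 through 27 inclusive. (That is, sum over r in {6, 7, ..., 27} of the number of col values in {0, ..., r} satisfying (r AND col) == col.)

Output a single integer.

r6=110 pc2: +4 =4
r7=111 pc3: +8 =12
r8=1000 pc1: +2 =14
r9=1001 pc2: +4 =18
r10=1010 pc2: +4 =22
r11=1011 pc3: +8 =30
r12=1100 pc2: +4 =34
r13=1101 pc3: +8 =42
r14=1110 pc3: +8 =50
r15=1111 pc4: +16 =66
r16=10000 pc1: +2 =68
r17=10001 pc2: +4 =72
r18=10010 pc2: +4 =76
r19=10011 pc3: +8 =84
r20=10100 pc2: +4 =88
r21=10101 pc3: +8 =96
r22=10110 pc3: +8 =104
r23=10111 pc4: +16 =120
r24=11000 pc2: +4 =124
r25=11001 pc3: +8 =132
r26=11010 pc3: +8 =140
r27=11011 pc4: +16 =156

Answer: 156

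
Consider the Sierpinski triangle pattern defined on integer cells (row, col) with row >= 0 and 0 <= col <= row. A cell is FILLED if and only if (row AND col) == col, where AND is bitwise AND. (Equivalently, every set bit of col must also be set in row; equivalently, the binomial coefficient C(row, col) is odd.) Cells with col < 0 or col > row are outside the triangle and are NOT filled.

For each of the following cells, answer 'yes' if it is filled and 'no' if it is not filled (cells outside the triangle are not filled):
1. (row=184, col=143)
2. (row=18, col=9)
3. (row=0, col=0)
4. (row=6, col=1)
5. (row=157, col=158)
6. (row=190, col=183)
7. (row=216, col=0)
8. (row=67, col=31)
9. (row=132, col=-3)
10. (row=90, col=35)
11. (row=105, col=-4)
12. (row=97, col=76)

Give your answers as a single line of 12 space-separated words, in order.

(184,143): row=0b10111000, col=0b10001111, row AND col = 0b10001000 = 136; 136 != 143 -> empty
(18,9): row=0b10010, col=0b1001, row AND col = 0b0 = 0; 0 != 9 -> empty
(0,0): row=0b0, col=0b0, row AND col = 0b0 = 0; 0 == 0 -> filled
(6,1): row=0b110, col=0b1, row AND col = 0b0 = 0; 0 != 1 -> empty
(157,158): col outside [0, 157] -> not filled
(190,183): row=0b10111110, col=0b10110111, row AND col = 0b10110110 = 182; 182 != 183 -> empty
(216,0): row=0b11011000, col=0b0, row AND col = 0b0 = 0; 0 == 0 -> filled
(67,31): row=0b1000011, col=0b11111, row AND col = 0b11 = 3; 3 != 31 -> empty
(132,-3): col outside [0, 132] -> not filled
(90,35): row=0b1011010, col=0b100011, row AND col = 0b10 = 2; 2 != 35 -> empty
(105,-4): col outside [0, 105] -> not filled
(97,76): row=0b1100001, col=0b1001100, row AND col = 0b1000000 = 64; 64 != 76 -> empty

Answer: no no yes no no no yes no no no no no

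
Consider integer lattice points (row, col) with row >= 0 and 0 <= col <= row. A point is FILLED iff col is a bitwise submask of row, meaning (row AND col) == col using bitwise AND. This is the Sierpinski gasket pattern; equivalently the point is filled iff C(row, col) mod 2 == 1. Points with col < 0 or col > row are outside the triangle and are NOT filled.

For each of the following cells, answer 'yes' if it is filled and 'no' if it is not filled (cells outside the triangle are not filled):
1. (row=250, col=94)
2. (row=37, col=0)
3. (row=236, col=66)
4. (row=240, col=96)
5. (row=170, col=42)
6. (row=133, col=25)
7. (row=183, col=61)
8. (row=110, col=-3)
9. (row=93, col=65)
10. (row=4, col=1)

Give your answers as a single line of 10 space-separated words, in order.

Answer: no yes no yes yes no no no yes no

Derivation:
(250,94): row=0b11111010, col=0b1011110, row AND col = 0b1011010 = 90; 90 != 94 -> empty
(37,0): row=0b100101, col=0b0, row AND col = 0b0 = 0; 0 == 0 -> filled
(236,66): row=0b11101100, col=0b1000010, row AND col = 0b1000000 = 64; 64 != 66 -> empty
(240,96): row=0b11110000, col=0b1100000, row AND col = 0b1100000 = 96; 96 == 96 -> filled
(170,42): row=0b10101010, col=0b101010, row AND col = 0b101010 = 42; 42 == 42 -> filled
(133,25): row=0b10000101, col=0b11001, row AND col = 0b1 = 1; 1 != 25 -> empty
(183,61): row=0b10110111, col=0b111101, row AND col = 0b110101 = 53; 53 != 61 -> empty
(110,-3): col outside [0, 110] -> not filled
(93,65): row=0b1011101, col=0b1000001, row AND col = 0b1000001 = 65; 65 == 65 -> filled
(4,1): row=0b100, col=0b1, row AND col = 0b0 = 0; 0 != 1 -> empty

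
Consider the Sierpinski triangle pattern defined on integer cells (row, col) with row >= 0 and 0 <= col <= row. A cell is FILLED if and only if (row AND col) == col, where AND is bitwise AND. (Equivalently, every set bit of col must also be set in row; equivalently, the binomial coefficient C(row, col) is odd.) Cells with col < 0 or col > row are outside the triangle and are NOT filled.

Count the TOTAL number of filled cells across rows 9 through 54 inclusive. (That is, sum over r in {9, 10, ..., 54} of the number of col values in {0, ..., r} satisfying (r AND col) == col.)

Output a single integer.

r9=1001 pc2: +4 =4
r10=1010 pc2: +4 =8
r11=1011 pc3: +8 =16
r12=1100 pc2: +4 =20
r13=1101 pc3: +8 =28
r14=1110 pc3: +8 =36
r15=1111 pc4: +16 =52
r16=10000 pc1: +2 =54
r17=10001 pc2: +4 =58
r18=10010 pc2: +4 =62
r19=10011 pc3: +8 =70
r20=10100 pc2: +4 =74
r21=10101 pc3: +8 =82
r22=10110 pc3: +8 =90
r23=10111 pc4: +16 =106
r24=11000 pc2: +4 =110
r25=11001 pc3: +8 =118
r26=11010 pc3: +8 =126
r27=11011 pc4: +16 =142
r28=11100 pc3: +8 =150
r29=11101 pc4: +16 =166
r30=11110 pc4: +16 =182
r31=11111 pc5: +32 =214
r32=100000 pc1: +2 =216
r33=100001 pc2: +4 =220
r34=100010 pc2: +4 =224
r35=100011 pc3: +8 =232
r36=100100 pc2: +4 =236
r37=100101 pc3: +8 =244
r38=100110 pc3: +8 =252
r39=100111 pc4: +16 =268
r40=101000 pc2: +4 =272
r41=101001 pc3: +8 =280
r42=101010 pc3: +8 =288
r43=101011 pc4: +16 =304
r44=101100 pc3: +8 =312
r45=101101 pc4: +16 =328
r46=101110 pc4: +16 =344
r47=101111 pc5: +32 =376
r48=110000 pc2: +4 =380
r49=110001 pc3: +8 =388
r50=110010 pc3: +8 =396
r51=110011 pc4: +16 =412
r52=110100 pc3: +8 =420
r53=110101 pc4: +16 =436
r54=110110 pc4: +16 =452

Answer: 452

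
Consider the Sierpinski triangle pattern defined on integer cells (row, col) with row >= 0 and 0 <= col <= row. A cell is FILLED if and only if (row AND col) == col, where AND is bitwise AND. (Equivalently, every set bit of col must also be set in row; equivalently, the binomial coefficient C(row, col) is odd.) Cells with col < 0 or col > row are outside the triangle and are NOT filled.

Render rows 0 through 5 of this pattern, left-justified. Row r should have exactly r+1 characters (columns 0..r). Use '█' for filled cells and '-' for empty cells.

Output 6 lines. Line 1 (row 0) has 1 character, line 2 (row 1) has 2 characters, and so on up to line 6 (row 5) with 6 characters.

Answer: █
██
█-█
████
█---█
██--██

Derivation:
r0=0: █
r1=1: ██
r2=10: █-█
r3=11: ████
r4=100: █---█
r5=101: ██--██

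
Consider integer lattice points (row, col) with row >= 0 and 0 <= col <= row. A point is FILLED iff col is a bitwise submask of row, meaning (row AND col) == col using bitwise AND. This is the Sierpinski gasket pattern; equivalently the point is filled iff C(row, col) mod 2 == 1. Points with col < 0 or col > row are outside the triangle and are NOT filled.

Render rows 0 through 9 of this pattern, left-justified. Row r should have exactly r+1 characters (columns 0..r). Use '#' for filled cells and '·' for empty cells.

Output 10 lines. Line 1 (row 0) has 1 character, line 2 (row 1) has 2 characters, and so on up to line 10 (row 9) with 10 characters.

r0=0: #
r1=1: ##
r2=10: #·#
r3=11: ####
r4=100: #···#
r5=101: ##··##
r6=110: #·#·#·#
r7=111: ########
r8=1000: #·······#
r9=1001: ##······##

Answer: #
##
#·#
####
#···#
##··##
#·#·#·#
########
#·······#
##······##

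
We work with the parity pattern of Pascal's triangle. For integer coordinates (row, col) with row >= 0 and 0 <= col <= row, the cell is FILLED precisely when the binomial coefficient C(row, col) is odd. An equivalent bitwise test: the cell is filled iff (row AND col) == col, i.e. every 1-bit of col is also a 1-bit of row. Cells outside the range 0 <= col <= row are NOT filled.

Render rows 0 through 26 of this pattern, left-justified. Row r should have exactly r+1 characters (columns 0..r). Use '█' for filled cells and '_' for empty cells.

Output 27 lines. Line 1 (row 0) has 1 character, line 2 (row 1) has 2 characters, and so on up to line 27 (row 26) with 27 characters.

r0=0: █
r1=1: ██
r2=10: █_█
r3=11: ████
r4=100: █___█
r5=101: ██__██
r6=110: █_█_█_█
r7=111: ████████
r8=1000: █_______█
r9=1001: ██______██
r10=1010: █_█_____█_█
r11=1011: ████____████
r12=1100: █___█___█___█
r13=1101: ██__██__██__██
r14=1110: █_█_█_█_█_█_█_█
r15=1111: ████████████████
r16=10000: █_______________█
r17=10001: ██______________██
r18=10010: █_█_____________█_█
r19=10011: ████____________████
r20=10100: █___█___________█___█
r21=10101: ██__██__________██__██
r22=10110: █_█_█_█_________█_█_█_█
r23=10111: ████████________████████
r24=11000: █_______█_______█_______█
r25=11001: ██______██______██______██
r26=11010: █_█_____█_█_____█_█_____█_█

Answer: █
██
█_█
████
█___█
██__██
█_█_█_█
████████
█_______█
██______██
█_█_____█_█
████____████
█___█___█___█
██__██__██__██
█_█_█_█_█_█_█_█
████████████████
█_______________█
██______________██
█_█_____________█_█
████____________████
█___█___________█___█
██__██__________██__██
█_█_█_█_________█_█_█_█
████████________████████
█_______█_______█_______█
██______██______██______██
█_█_____█_█_____█_█_____█_█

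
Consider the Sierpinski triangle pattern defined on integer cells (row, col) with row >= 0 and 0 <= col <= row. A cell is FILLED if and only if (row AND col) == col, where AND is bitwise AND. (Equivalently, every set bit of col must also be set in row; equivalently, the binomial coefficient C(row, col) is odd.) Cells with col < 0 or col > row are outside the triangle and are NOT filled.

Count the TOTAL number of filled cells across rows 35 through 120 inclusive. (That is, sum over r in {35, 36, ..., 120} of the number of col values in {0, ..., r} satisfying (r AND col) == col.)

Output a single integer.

Answer: 1518

Derivation:
r35=100011 pc3: +8 =8
r36=100100 pc2: +4 =12
r37=100101 pc3: +8 =20
r38=100110 pc3: +8 =28
r39=100111 pc4: +16 =44
r40=101000 pc2: +4 =48
r41=101001 pc3: +8 =56
r42=101010 pc3: +8 =64
r43=101011 pc4: +16 =80
r44=101100 pc3: +8 =88
r45=101101 pc4: +16 =104
r46=101110 pc4: +16 =120
r47=101111 pc5: +32 =152
r48=110000 pc2: +4 =156
r49=110001 pc3: +8 =164
r50=110010 pc3: +8 =172
r51=110011 pc4: +16 =188
r52=110100 pc3: +8 =196
r53=110101 pc4: +16 =212
r54=110110 pc4: +16 =228
r55=110111 pc5: +32 =260
r56=111000 pc3: +8 =268
r57=111001 pc4: +16 =284
r58=111010 pc4: +16 =300
r59=111011 pc5: +32 =332
r60=111100 pc4: +16 =348
r61=111101 pc5: +32 =380
r62=111110 pc5: +32 =412
r63=111111 pc6: +64 =476
r64=1000000 pc1: +2 =478
r65=1000001 pc2: +4 =482
r66=1000010 pc2: +4 =486
r67=1000011 pc3: +8 =494
r68=1000100 pc2: +4 =498
r69=1000101 pc3: +8 =506
r70=1000110 pc3: +8 =514
r71=1000111 pc4: +16 =530
r72=1001000 pc2: +4 =534
r73=1001001 pc3: +8 =542
r74=1001010 pc3: +8 =550
r75=1001011 pc4: +16 =566
r76=1001100 pc3: +8 =574
r77=1001101 pc4: +16 =590
r78=1001110 pc4: +16 =606
r79=1001111 pc5: +32 =638
r80=1010000 pc2: +4 =642
r81=1010001 pc3: +8 =650
r82=1010010 pc3: +8 =658
r83=1010011 pc4: +16 =674
r84=1010100 pc3: +8 =682
r85=1010101 pc4: +16 =698
r86=1010110 pc4: +16 =714
r87=1010111 pc5: +32 =746
r88=1011000 pc3: +8 =754
r89=1011001 pc4: +16 =770
r90=1011010 pc4: +16 =786
r91=1011011 pc5: +32 =818
r92=1011100 pc4: +16 =834
r93=1011101 pc5: +32 =866
r94=1011110 pc5: +32 =898
r95=1011111 pc6: +64 =962
r96=1100000 pc2: +4 =966
r97=1100001 pc3: +8 =974
r98=1100010 pc3: +8 =982
r99=1100011 pc4: +16 =998
r100=1100100 pc3: +8 =1006
r101=1100101 pc4: +16 =1022
r102=1100110 pc4: +16 =1038
r103=1100111 pc5: +32 =1070
r104=1101000 pc3: +8 =1078
r105=1101001 pc4: +16 =1094
r106=1101010 pc4: +16 =1110
r107=1101011 pc5: +32 =1142
r108=1101100 pc4: +16 =1158
r109=1101101 pc5: +32 =1190
r110=1101110 pc5: +32 =1222
r111=1101111 pc6: +64 =1286
r112=1110000 pc3: +8 =1294
r113=1110001 pc4: +16 =1310
r114=1110010 pc4: +16 =1326
r115=1110011 pc5: +32 =1358
r116=1110100 pc4: +16 =1374
r117=1110101 pc5: +32 =1406
r118=1110110 pc5: +32 =1438
r119=1110111 pc6: +64 =1502
r120=1111000 pc4: +16 =1518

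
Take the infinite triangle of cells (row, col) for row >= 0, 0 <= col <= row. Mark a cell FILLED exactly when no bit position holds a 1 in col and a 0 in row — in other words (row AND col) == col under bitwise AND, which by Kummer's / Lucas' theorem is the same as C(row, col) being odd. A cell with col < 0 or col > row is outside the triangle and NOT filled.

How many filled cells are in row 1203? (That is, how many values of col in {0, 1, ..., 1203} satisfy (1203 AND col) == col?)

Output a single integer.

Answer: 64

Derivation:
1203 in binary = 10010110011
popcount(1203) = number of 1-bits in 10010110011 = 6
A col c satisfies (1203 AND c) == c iff every set bit of c is also set in 1203; each of the 6 set bits of 1203 can independently be on or off in c.
count = 2^6 = 64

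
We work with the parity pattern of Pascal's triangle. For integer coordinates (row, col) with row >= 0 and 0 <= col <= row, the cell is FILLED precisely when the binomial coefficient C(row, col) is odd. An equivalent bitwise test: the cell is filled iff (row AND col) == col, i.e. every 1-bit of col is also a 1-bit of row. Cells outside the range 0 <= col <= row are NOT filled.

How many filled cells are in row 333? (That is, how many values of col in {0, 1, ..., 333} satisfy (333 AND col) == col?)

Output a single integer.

333 in binary = 101001101
popcount(333) = number of 1-bits in 101001101 = 5
A col c satisfies (333 AND c) == c iff every set bit of c is also set in 333; each of the 5 set bits of 333 can independently be on or off in c.
count = 2^5 = 32

Answer: 32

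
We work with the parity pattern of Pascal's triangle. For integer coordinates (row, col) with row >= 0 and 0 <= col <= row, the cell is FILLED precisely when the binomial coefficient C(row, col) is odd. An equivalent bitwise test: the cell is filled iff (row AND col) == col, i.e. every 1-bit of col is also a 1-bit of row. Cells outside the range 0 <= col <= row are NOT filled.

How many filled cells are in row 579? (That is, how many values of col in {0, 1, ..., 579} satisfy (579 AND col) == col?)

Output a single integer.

579 in binary = 1001000011
popcount(579) = number of 1-bits in 1001000011 = 4
A col c satisfies (579 AND c) == c iff every set bit of c is also set in 579; each of the 4 set bits of 579 can independently be on or off in c.
count = 2^4 = 16

Answer: 16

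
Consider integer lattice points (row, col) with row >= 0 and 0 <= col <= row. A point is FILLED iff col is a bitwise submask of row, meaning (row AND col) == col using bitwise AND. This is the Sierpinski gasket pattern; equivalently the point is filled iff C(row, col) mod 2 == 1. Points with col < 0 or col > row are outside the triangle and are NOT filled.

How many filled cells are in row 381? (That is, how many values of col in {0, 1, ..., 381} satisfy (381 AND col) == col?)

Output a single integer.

381 in binary = 101111101
popcount(381) = number of 1-bits in 101111101 = 7
A col c satisfies (381 AND c) == c iff every set bit of c is also set in 381; each of the 7 set bits of 381 can independently be on or off in c.
count = 2^7 = 128

Answer: 128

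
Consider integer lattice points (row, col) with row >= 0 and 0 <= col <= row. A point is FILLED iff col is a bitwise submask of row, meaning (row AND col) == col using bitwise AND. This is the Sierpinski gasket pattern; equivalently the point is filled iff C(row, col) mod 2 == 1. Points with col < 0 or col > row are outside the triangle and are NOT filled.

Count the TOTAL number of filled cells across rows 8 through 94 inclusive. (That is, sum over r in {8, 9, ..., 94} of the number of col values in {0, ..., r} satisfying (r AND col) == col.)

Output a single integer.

Answer: 1124

Derivation:
r8=1000 pc1: +2 =2
r9=1001 pc2: +4 =6
r10=1010 pc2: +4 =10
r11=1011 pc3: +8 =18
r12=1100 pc2: +4 =22
r13=1101 pc3: +8 =30
r14=1110 pc3: +8 =38
r15=1111 pc4: +16 =54
r16=10000 pc1: +2 =56
r17=10001 pc2: +4 =60
r18=10010 pc2: +4 =64
r19=10011 pc3: +8 =72
r20=10100 pc2: +4 =76
r21=10101 pc3: +8 =84
r22=10110 pc3: +8 =92
r23=10111 pc4: +16 =108
r24=11000 pc2: +4 =112
r25=11001 pc3: +8 =120
r26=11010 pc3: +8 =128
r27=11011 pc4: +16 =144
r28=11100 pc3: +8 =152
r29=11101 pc4: +16 =168
r30=11110 pc4: +16 =184
r31=11111 pc5: +32 =216
r32=100000 pc1: +2 =218
r33=100001 pc2: +4 =222
r34=100010 pc2: +4 =226
r35=100011 pc3: +8 =234
r36=100100 pc2: +4 =238
r37=100101 pc3: +8 =246
r38=100110 pc3: +8 =254
r39=100111 pc4: +16 =270
r40=101000 pc2: +4 =274
r41=101001 pc3: +8 =282
r42=101010 pc3: +8 =290
r43=101011 pc4: +16 =306
r44=101100 pc3: +8 =314
r45=101101 pc4: +16 =330
r46=101110 pc4: +16 =346
r47=101111 pc5: +32 =378
r48=110000 pc2: +4 =382
r49=110001 pc3: +8 =390
r50=110010 pc3: +8 =398
r51=110011 pc4: +16 =414
r52=110100 pc3: +8 =422
r53=110101 pc4: +16 =438
r54=110110 pc4: +16 =454
r55=110111 pc5: +32 =486
r56=111000 pc3: +8 =494
r57=111001 pc4: +16 =510
r58=111010 pc4: +16 =526
r59=111011 pc5: +32 =558
r60=111100 pc4: +16 =574
r61=111101 pc5: +32 =606
r62=111110 pc5: +32 =638
r63=111111 pc6: +64 =702
r64=1000000 pc1: +2 =704
r65=1000001 pc2: +4 =708
r66=1000010 pc2: +4 =712
r67=1000011 pc3: +8 =720
r68=1000100 pc2: +4 =724
r69=1000101 pc3: +8 =732
r70=1000110 pc3: +8 =740
r71=1000111 pc4: +16 =756
r72=1001000 pc2: +4 =760
r73=1001001 pc3: +8 =768
r74=1001010 pc3: +8 =776
r75=1001011 pc4: +16 =792
r76=1001100 pc3: +8 =800
r77=1001101 pc4: +16 =816
r78=1001110 pc4: +16 =832
r79=1001111 pc5: +32 =864
r80=1010000 pc2: +4 =868
r81=1010001 pc3: +8 =876
r82=1010010 pc3: +8 =884
r83=1010011 pc4: +16 =900
r84=1010100 pc3: +8 =908
r85=1010101 pc4: +16 =924
r86=1010110 pc4: +16 =940
r87=1010111 pc5: +32 =972
r88=1011000 pc3: +8 =980
r89=1011001 pc4: +16 =996
r90=1011010 pc4: +16 =1012
r91=1011011 pc5: +32 =1044
r92=1011100 pc4: +16 =1060
r93=1011101 pc5: +32 =1092
r94=1011110 pc5: +32 =1124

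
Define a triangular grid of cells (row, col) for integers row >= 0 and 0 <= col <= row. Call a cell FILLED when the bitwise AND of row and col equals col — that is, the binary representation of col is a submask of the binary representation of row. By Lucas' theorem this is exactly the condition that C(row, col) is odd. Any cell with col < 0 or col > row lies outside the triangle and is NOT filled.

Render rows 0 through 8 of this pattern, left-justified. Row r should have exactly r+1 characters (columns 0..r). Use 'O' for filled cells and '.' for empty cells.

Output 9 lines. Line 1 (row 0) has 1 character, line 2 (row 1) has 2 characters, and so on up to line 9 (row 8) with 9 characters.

r0=0: O
r1=1: OO
r2=10: O.O
r3=11: OOOO
r4=100: O...O
r5=101: OO..OO
r6=110: O.O.O.O
r7=111: OOOOOOOO
r8=1000: O.......O

Answer: O
OO
O.O
OOOO
O...O
OO..OO
O.O.O.O
OOOOOOOO
O.......O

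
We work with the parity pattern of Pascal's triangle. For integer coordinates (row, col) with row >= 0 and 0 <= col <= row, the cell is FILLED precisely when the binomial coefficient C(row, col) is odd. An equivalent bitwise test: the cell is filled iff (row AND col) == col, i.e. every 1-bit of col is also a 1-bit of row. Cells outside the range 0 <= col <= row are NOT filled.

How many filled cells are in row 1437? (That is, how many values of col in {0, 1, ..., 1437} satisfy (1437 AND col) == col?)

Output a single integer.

1437 in binary = 10110011101
popcount(1437) = number of 1-bits in 10110011101 = 7
A col c satisfies (1437 AND c) == c iff every set bit of c is also set in 1437; each of the 7 set bits of 1437 can independently be on or off in c.
count = 2^7 = 128

Answer: 128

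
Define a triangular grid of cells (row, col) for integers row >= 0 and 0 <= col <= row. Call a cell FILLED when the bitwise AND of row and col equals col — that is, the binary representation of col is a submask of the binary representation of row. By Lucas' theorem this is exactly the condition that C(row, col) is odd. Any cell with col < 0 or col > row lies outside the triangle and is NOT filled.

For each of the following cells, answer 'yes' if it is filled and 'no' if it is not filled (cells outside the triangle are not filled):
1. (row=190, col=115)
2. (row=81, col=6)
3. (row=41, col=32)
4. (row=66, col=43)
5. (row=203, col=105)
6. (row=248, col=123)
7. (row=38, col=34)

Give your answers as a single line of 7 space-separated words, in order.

(190,115): row=0b10111110, col=0b1110011, row AND col = 0b110010 = 50; 50 != 115 -> empty
(81,6): row=0b1010001, col=0b110, row AND col = 0b0 = 0; 0 != 6 -> empty
(41,32): row=0b101001, col=0b100000, row AND col = 0b100000 = 32; 32 == 32 -> filled
(66,43): row=0b1000010, col=0b101011, row AND col = 0b10 = 2; 2 != 43 -> empty
(203,105): row=0b11001011, col=0b1101001, row AND col = 0b1001001 = 73; 73 != 105 -> empty
(248,123): row=0b11111000, col=0b1111011, row AND col = 0b1111000 = 120; 120 != 123 -> empty
(38,34): row=0b100110, col=0b100010, row AND col = 0b100010 = 34; 34 == 34 -> filled

Answer: no no yes no no no yes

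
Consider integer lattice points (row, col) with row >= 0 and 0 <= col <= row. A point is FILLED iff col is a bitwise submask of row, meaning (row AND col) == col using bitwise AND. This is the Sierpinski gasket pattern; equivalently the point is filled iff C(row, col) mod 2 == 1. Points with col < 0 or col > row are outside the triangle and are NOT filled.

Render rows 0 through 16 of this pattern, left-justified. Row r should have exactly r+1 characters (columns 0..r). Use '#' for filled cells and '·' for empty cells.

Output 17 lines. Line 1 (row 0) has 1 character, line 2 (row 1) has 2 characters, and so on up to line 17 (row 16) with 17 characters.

Answer: #
##
#·#
####
#···#
##··##
#·#·#·#
########
#·······#
##······##
#·#·····#·#
####····####
#···#···#···#
##··##··##··##
#·#·#·#·#·#·#·#
################
#···············#

Derivation:
r0=0: #
r1=1: ##
r2=10: #·#
r3=11: ####
r4=100: #···#
r5=101: ##··##
r6=110: #·#·#·#
r7=111: ########
r8=1000: #·······#
r9=1001: ##······##
r10=1010: #·#·····#·#
r11=1011: ####····####
r12=1100: #···#···#···#
r13=1101: ##··##··##··##
r14=1110: #·#·#·#·#·#·#·#
r15=1111: ################
r16=10000: #···············#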